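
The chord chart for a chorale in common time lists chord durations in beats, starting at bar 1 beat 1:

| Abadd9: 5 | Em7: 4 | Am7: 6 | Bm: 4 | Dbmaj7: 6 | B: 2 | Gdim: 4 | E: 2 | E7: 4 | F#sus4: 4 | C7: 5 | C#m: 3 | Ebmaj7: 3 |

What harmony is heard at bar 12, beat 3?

C#m

Beat 3 of bar 12 is beat (12−1)×4 + 3 = 47 overall.
Running totals: Abadd9 ends at 5, Em7 ends at 9, Am7 ends at 15, Bm ends at 19, Dbmaj7 ends at 25, B ends at 27, Gdim ends at 31, E ends at 33, E7 ends at 37, F#sus4 ends at 41, C7 ends at 46, C#m ends at 49.
Beat 47 falls within C#m.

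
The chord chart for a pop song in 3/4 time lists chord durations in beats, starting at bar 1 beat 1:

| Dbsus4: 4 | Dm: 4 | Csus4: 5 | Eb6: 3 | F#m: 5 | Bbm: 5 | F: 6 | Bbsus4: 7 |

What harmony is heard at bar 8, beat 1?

Beat 1 of bar 8 is beat (8−1)×3 + 1 = 22 overall.
Running totals: Dbsus4 ends at 4, Dm ends at 8, Csus4 ends at 13, Eb6 ends at 16, F#m ends at 21, Bbm ends at 26.
Beat 22 falls within Bbm.

Bbm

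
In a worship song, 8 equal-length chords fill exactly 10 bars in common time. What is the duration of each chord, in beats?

10 bars × 4 beats/bar = 40 beats total.
40 beats ÷ 8 chords = 5 beats per chord.

5 beats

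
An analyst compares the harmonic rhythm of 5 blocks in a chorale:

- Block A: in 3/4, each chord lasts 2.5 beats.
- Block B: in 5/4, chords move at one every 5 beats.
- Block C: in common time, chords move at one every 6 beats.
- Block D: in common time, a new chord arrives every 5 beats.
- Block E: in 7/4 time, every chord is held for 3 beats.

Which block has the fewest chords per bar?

A: 3 beats/bar ÷ 2.5 beats/chord = 1.2 chords/bar.
B: 5 beats/bar ÷ 5 beats/chord = 1 chord/bar.
C: 4 beats/bar ÷ 6 beats/chord = 2/3 chords/bar.
D: 4 beats/bar ÷ 5 beats/chord = 0.8 chords/bar.
E: 7 beats/bar ÷ 3 beats/chord = 7/3 chords/bar.
Slowest is C at 2/3 chords/bar.

Block C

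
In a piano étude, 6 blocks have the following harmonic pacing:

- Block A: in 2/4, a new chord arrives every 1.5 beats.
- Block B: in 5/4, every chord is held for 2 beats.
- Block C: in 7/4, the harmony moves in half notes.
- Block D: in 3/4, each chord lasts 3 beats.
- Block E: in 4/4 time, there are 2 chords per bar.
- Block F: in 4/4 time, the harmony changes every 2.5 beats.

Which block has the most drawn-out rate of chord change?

Block D

A: each chord is 1.5 beats in 2/4, so 4/3 per bar.
B: each chord is 2 beats in 5/4, so 2.5 per bar.
C: each chord is 2 beats in 7/4, so 3.5 per bar.
D: each chord is 3 beats in 3/4, so 1 per bar.
E: each chord is 2 beats in 4/4, so 2 per bar.
F: each chord is 2.5 beats in 4/4, so 1.6 per bar.
Slowest is D at 1 chords/bar.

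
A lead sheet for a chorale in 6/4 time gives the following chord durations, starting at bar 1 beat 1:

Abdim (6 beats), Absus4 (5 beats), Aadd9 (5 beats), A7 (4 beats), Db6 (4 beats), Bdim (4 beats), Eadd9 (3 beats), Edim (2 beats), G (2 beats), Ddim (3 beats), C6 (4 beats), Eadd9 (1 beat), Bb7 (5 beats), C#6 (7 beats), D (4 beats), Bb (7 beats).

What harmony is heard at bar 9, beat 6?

Beat 6 of bar 9 is beat (9−1)×6 + 6 = 54 overall.
Running totals: Abdim ends at 6, Absus4 ends at 11, Aadd9 ends at 16, A7 ends at 20, Db6 ends at 24, Bdim ends at 28, Eadd9 ends at 31, Edim ends at 33, G ends at 35, Ddim ends at 38, C6 ends at 42, Eadd9 ends at 43, Bb7 ends at 48, C#6 ends at 55.
Beat 54 falls within C#6.

C#6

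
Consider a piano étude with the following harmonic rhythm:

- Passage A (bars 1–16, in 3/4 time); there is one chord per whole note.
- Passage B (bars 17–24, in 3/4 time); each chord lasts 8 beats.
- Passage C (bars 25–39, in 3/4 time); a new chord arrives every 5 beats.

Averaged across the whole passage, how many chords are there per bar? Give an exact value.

A: 16 bars of 3 beats is 48 beats; at 4 beats each that's 12 chords.
B: 8 bars of 3 beats is 24 beats; at 8 beats each that's 3 chords.
C: 15 bars of 3 beats is 45 beats; at 5 beats each that's 9 chords.
Overall: 24 chords over 39 bars → 24/39 = 8/13 chords per bar.

8/13 chords per bar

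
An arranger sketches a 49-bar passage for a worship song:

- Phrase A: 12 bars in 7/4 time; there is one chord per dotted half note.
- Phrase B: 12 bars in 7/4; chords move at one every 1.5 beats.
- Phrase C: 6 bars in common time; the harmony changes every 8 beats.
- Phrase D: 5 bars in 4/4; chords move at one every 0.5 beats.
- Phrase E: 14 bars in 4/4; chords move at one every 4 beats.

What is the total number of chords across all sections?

A: 12·7 = 84 beats, 84/3 = 28 chords.
B: 12·7 = 84 beats, 84/1.5 = 56 chords.
C: 6·4 = 24 beats, 24/8 = 3 chords.
D: 5·4 = 20 beats, 20/0.5 = 40 chords.
E: 14·4 = 56 beats, 56/4 = 14 chords.
Total: 28 + 56 + 3 + 40 + 14 = 141.

141 chords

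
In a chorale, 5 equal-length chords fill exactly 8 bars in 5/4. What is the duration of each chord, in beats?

8 beats

8 bars × 5 beats/bar = 40 beats total.
40 beats ÷ 5 chords = 8 beats per chord.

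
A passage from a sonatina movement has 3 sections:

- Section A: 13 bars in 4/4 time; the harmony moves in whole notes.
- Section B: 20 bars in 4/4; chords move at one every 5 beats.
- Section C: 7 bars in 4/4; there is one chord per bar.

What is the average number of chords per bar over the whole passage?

A: 13 bars of 4 beats is 52 beats; at 4 beats each that's 13 chords.
B: 20 bars of 4 beats is 80 beats; at 5 beats each that's 16 chords.
C: 7 bars of 4 beats is 28 beats; at 4 beats each that's 7 chords.
Overall: 36 chords over 40 bars → 36/40 = 0.9 chords per bar.

0.9 chords per bar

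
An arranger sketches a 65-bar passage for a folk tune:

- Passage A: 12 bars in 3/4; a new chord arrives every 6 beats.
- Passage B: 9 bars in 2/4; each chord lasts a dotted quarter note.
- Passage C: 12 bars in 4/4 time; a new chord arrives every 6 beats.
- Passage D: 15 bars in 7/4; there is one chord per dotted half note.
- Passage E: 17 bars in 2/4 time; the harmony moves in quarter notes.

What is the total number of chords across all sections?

95 chords

A has 36 beats and chords last 6 each, so 6 chords.
B has 18 beats and chords last 1.5 each, so 12 chords.
C has 48 beats and chords last 6 each, so 8 chords.
D has 105 beats and chords last 3 each, so 35 chords.
E has 34 beats and chords last 1 each, so 34 chords.
Total: 6 + 12 + 8 + 35 + 34 = 95.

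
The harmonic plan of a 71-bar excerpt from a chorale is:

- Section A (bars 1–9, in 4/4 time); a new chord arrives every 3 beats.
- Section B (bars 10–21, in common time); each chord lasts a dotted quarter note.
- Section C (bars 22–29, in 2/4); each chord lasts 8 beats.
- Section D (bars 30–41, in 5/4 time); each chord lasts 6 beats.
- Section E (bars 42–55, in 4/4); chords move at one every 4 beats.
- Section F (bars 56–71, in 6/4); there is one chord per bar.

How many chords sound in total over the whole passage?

A: 9 bars × 4 beats = 36 beats; 3 beats/chord → 12 chords.
B: 12 bars × 4 beats = 48 beats; 1.5 beats/chord → 32 chords.
C: 8 bars × 2 beats = 16 beats; 8 beats/chord → 2 chords.
D: 12 bars × 5 beats = 60 beats; 6 beats/chord → 10 chords.
E: 14 bars × 4 beats = 56 beats; 4 beats/chord → 14 chords.
F: 16 bars × 6 beats = 96 beats; 6 beats/chord → 16 chords.
Total: 12 + 32 + 2 + 10 + 14 + 16 = 86.

86 chords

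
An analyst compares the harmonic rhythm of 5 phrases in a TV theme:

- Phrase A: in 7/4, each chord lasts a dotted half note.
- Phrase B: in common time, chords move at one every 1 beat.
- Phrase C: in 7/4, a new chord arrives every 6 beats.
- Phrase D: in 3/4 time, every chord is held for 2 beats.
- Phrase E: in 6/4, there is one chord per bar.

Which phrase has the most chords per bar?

Phrase B

A: each chord is 3 beats in 7/4, so 7/3 per bar.
B: each chord is 1 beat in 4/4, so 4 per bar.
C: each chord is 6 beats in 7/4, so 7/6 per bar.
D: each chord is 2 beats in 3/4, so 1.5 per bar.
E: each chord is 6 beats in 6/4, so 1 per bar.
Fastest is B at 4 chords/bar.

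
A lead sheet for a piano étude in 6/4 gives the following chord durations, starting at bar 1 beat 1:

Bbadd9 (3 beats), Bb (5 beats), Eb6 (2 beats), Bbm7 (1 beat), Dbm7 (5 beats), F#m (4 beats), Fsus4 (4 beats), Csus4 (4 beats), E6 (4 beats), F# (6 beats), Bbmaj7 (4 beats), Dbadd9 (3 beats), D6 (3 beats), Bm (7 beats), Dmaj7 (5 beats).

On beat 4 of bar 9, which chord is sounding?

Beat 4 of bar 9 is beat (9−1)×6 + 4 = 52 overall.
Running totals: Bbadd9 ends at 3, Bb ends at 8, Eb6 ends at 10, Bbm7 ends at 11, Dbm7 ends at 16, F#m ends at 20, Fsus4 ends at 24, Csus4 ends at 28, E6 ends at 32, F# ends at 38, Bbmaj7 ends at 42, Dbadd9 ends at 45, D6 ends at 48, Bm ends at 55.
Beat 52 falls within Bm.

Bm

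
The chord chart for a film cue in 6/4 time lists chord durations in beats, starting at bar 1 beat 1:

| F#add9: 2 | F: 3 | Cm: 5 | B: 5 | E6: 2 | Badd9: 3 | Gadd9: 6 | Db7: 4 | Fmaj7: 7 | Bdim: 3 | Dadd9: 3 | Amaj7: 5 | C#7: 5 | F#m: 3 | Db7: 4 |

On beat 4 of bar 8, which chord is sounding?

Amaj7

Beat 4 of bar 8 is beat (8−1)×6 + 4 = 46 overall.
Running totals: F#add9 ends at 2, F ends at 5, Cm ends at 10, B ends at 15, E6 ends at 17, Badd9 ends at 20, Gadd9 ends at 26, Db7 ends at 30, Fmaj7 ends at 37, Bdim ends at 40, Dadd9 ends at 43, Amaj7 ends at 48.
Beat 46 falls within Amaj7.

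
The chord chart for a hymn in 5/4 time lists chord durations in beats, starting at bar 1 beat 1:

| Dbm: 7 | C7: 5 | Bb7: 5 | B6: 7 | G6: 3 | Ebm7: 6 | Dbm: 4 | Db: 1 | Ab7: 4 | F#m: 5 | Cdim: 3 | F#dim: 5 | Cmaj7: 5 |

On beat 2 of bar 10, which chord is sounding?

Beat 2 of bar 10 is beat (10−1)×5 + 2 = 47 overall.
Running totals: Dbm ends at 7, C7 ends at 12, Bb7 ends at 17, B6 ends at 24, G6 ends at 27, Ebm7 ends at 33, Dbm ends at 37, Db ends at 38, Ab7 ends at 42, F#m ends at 47.
Beat 47 falls within F#m.

F#m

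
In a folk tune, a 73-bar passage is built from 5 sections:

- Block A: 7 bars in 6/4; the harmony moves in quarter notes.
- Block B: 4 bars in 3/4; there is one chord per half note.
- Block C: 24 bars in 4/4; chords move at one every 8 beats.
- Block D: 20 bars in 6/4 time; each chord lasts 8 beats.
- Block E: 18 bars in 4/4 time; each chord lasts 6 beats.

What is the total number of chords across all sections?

A: 7 bars × 6 beats = 42 beats; 1 beat/chord → 42 chords.
B: 4 bars × 3 beats = 12 beats; 2 beats/chord → 6 chords.
C: 24 bars × 4 beats = 96 beats; 8 beats/chord → 12 chords.
D: 20 bars × 6 beats = 120 beats; 8 beats/chord → 15 chords.
E: 18 bars × 4 beats = 72 beats; 6 beats/chord → 12 chords.
Total: 42 + 6 + 12 + 15 + 12 = 87.

87 chords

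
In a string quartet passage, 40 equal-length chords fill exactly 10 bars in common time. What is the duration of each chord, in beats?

10 bars × 4 beats/bar = 40 beats total.
40 beats ÷ 40 chords = 1 beats per chord.
(That is a quarter note.)

1 beat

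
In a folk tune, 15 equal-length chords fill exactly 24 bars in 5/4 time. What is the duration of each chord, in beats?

8 beats

24 bars × 5 beats/bar = 120 beats total.
120 beats ÷ 15 chords = 8 beats per chord.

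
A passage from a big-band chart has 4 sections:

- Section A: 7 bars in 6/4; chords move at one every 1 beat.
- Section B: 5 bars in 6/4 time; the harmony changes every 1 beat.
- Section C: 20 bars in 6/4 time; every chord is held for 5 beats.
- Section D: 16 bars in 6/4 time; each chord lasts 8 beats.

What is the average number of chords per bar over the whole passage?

A: 7 bars of 6 beats is 42 beats; at 1 beat each that's 42 chords.
B: 5 bars of 6 beats is 30 beats; at 1 beat each that's 30 chords.
C: 20 bars of 6 beats is 120 beats; at 5 beats each that's 24 chords.
D: 16 bars of 6 beats is 96 beats; at 8 beats each that's 12 chords.
Overall: 108 chords over 48 bars → 108/48 = 2.25 chords per bar.

2.25 chords per bar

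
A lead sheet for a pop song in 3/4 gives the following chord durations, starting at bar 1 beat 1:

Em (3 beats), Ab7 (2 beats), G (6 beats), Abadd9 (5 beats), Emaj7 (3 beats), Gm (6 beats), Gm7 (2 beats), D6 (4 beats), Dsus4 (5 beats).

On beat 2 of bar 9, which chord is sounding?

Beat 2 of bar 9 is beat (9−1)×3 + 2 = 26 overall.
Running totals: Em ends at 3, Ab7 ends at 5, G ends at 11, Abadd9 ends at 16, Emaj7 ends at 19, Gm ends at 25, Gm7 ends at 27.
Beat 26 falls within Gm7.

Gm7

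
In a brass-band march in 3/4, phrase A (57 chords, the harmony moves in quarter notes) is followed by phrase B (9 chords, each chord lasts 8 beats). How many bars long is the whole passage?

43 bars

A: 57 × 1 = 57 beats = 19 bars.
B: 9 × 8 = 72 beats = 24 bars.
Total: 19 + 24 = 43 bars.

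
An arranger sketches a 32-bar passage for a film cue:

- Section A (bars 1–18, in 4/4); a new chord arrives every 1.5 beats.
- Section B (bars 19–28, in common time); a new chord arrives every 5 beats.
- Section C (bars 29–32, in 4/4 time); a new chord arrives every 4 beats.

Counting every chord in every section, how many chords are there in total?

A: 18·4 = 72 beats, 72/1.5 = 48 chords.
B: 10·4 = 40 beats, 40/5 = 8 chords.
C: 4·4 = 16 beats, 16/4 = 4 chords.
Total: 48 + 8 + 4 = 60.

60 chords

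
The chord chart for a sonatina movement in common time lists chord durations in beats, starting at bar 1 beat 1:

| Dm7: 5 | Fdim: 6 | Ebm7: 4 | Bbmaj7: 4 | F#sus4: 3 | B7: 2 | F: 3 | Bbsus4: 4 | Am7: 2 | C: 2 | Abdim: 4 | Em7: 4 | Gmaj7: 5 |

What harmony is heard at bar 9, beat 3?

C

Beat 3 of bar 9 is beat (9−1)×4 + 3 = 35 overall.
Running totals: Dm7 ends at 5, Fdim ends at 11, Ebm7 ends at 15, Bbmaj7 ends at 19, F#sus4 ends at 22, B7 ends at 24, F ends at 27, Bbsus4 ends at 31, Am7 ends at 33, C ends at 35.
Beat 35 falls within C.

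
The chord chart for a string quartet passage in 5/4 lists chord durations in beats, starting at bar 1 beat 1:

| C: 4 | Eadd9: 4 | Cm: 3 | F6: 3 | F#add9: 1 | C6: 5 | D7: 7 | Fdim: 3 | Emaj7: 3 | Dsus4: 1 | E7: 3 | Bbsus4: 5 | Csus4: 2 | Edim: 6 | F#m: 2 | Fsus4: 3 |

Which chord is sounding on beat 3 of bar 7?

Emaj7

Beat 3 of bar 7 is beat (7−1)×5 + 3 = 33 overall.
Running totals: C ends at 4, Eadd9 ends at 8, Cm ends at 11, F6 ends at 14, F#add9 ends at 15, C6 ends at 20, D7 ends at 27, Fdim ends at 30, Emaj7 ends at 33.
Beat 33 falls within Emaj7.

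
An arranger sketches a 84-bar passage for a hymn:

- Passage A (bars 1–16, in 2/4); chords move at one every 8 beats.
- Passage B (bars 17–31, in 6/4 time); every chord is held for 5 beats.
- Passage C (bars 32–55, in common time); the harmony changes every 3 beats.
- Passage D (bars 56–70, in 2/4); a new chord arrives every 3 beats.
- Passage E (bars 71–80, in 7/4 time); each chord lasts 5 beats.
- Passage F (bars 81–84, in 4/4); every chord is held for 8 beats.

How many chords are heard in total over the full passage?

A: 16·2 = 32 beats, 32/8 = 4 chords.
B: 15·6 = 90 beats, 90/5 = 18 chords.
C: 24·4 = 96 beats, 96/3 = 32 chords.
D: 15·2 = 30 beats, 30/3 = 10 chords.
E: 10·7 = 70 beats, 70/5 = 14 chords.
F: 4·4 = 16 beats, 16/8 = 2 chords.
Total: 4 + 18 + 32 + 10 + 14 + 2 = 80.

80 chords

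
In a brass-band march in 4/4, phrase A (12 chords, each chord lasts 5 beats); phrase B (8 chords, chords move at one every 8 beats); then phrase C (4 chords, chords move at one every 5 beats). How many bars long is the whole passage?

36 bars

A: 12 × 5 = 60 beats = 15 bars.
B: 8 × 8 = 64 beats = 16 bars.
C: 4 × 5 = 20 beats = 5 bars.
Total: 15 + 16 + 5 = 36 bars.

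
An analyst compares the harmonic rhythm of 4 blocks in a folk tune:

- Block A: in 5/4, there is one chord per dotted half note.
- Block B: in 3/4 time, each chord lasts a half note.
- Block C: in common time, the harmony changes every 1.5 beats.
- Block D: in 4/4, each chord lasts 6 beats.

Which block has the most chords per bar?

Block C

A: 5 beats/bar ÷ 3 beats/chord = 5/3 chords/bar.
B: 3 beats/bar ÷ 2 beats/chord = 1.5 chords/bar.
C: 4 beats/bar ÷ 1.5 beats/chord = 8/3 chords/bar.
D: 4 beats/bar ÷ 6 beats/chord = 2/3 chords/bar.
Fastest is C at 8/3 chords/bar.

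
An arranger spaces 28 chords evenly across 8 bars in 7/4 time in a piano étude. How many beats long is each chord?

2 beats

8 bars × 7 beats/bar = 56 beats total.
56 beats ÷ 28 chords = 2 beats per chord.
(That is a half note.)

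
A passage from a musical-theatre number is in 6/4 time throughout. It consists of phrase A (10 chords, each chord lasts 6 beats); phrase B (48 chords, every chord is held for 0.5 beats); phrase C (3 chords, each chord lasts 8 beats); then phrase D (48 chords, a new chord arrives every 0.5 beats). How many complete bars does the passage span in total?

A: 10 × 6 = 60 beats = 10 bars.
B: 48 × 0.5 = 24 beats = 4 bars.
C: 3 × 8 = 24 beats = 4 bars.
D: 48 × 0.5 = 24 beats = 4 bars.
Total: 10 + 4 + 4 + 4 = 22 bars.

22 bars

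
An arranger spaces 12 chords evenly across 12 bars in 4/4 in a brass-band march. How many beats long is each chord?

12 bars × 4 beats/bar = 48 beats total.
48 beats ÷ 12 chords = 4 beats per chord.
(That is a whole note.)

4 beats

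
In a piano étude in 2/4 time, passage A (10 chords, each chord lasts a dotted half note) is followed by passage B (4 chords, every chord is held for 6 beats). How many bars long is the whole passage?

27 bars

A: 10 × 3 = 30 beats = 15 bars.
B: 4 × 6 = 24 beats = 12 bars.
Total: 15 + 12 = 27 bars.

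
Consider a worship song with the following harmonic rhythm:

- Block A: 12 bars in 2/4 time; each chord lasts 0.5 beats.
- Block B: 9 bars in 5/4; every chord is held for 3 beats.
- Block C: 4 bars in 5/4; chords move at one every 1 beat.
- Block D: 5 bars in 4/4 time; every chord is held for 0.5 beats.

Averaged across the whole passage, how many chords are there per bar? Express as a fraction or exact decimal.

A: 12 bars of 2 beats is 24 beats; at 0.5 beats each that's 48 chords.
B: 9 bars of 5 beats is 45 beats; at 3 beats each that's 15 chords.
C: 4 bars of 5 beats is 20 beats; at 1 beat each that's 20 chords.
D: 5 bars of 4 beats is 20 beats; at 0.5 beats each that's 40 chords.
Overall: 123 chords over 30 bars → 123/30 = 4.1 chords per bar.

4.1 chords per bar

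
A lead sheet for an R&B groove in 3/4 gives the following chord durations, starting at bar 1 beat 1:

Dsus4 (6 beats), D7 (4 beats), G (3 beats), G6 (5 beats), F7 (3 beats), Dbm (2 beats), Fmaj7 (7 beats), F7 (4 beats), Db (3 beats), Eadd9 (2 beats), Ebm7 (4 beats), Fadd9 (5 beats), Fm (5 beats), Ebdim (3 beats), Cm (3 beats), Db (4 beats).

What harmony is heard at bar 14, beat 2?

Beat 2 of bar 14 is beat (14−1)×3 + 2 = 41 overall.
Running totals: Dsus4 ends at 6, D7 ends at 10, G ends at 13, G6 ends at 18, F7 ends at 21, Dbm ends at 23, Fmaj7 ends at 30, F7 ends at 34, Db ends at 37, Eadd9 ends at 39, Ebm7 ends at 43.
Beat 41 falls within Ebm7.

Ebm7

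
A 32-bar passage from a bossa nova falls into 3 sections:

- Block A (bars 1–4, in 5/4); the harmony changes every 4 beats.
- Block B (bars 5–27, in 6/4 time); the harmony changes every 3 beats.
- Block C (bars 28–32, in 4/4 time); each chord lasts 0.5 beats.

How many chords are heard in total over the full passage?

A has 20 beats and chords last 4 each, so 5 chords.
B has 138 beats and chords last 3 each, so 46 chords.
C has 20 beats and chords last 0.5 each, so 40 chords.
Total: 5 + 46 + 40 = 91.

91 chords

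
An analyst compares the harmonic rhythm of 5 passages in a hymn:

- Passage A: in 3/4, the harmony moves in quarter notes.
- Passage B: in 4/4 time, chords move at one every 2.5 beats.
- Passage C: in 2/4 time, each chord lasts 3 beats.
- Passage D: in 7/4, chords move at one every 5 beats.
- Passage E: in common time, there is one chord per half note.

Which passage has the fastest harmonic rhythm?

A: 3 beats/bar ÷ 1 beat/chord = 3 chords/bar.
B: 4 beats/bar ÷ 2.5 beats/chord = 1.6 chords/bar.
C: 2 beats/bar ÷ 3 beats/chord = 2/3 chords/bar.
D: 7 beats/bar ÷ 5 beats/chord = 1.4 chords/bar.
E: 4 beats/bar ÷ 2 beats/chord = 2 chords/bar.
Fastest is A at 3 chords/bar.

Passage A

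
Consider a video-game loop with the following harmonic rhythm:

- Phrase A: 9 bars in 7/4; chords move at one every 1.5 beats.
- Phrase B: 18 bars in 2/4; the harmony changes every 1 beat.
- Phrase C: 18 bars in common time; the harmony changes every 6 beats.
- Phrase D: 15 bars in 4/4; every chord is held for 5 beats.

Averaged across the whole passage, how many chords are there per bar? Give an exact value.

1.7 chords per bar

A: 9 × 7 = 63 beats ÷ 1.5 = 42 chords.
B: 18 × 2 = 36 beats ÷ 1 = 36 chords.
C: 18 × 4 = 72 beats ÷ 6 = 12 chords.
D: 15 × 4 = 60 beats ÷ 5 = 12 chords.
Overall: 102 chords over 60 bars → 102/60 = 1.7 chords per bar.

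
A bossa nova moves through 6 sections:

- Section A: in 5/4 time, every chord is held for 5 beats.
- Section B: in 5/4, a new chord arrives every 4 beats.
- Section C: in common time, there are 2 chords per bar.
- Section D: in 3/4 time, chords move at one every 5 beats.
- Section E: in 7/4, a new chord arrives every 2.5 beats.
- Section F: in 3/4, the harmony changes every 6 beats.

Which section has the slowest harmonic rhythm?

Section F

A: 5/5 = 1 chord/bar.
B: 5/4 = 1.25 chords/bar.
C: 4/2 = 2 chords/bar.
D: 3/5 = 0.6 chords/bar.
E: 7/2.5 = 2.8 chords/bar.
F: 3/6 = 0.5 chords/bar.
Slowest is F at 0.5 chords/bar.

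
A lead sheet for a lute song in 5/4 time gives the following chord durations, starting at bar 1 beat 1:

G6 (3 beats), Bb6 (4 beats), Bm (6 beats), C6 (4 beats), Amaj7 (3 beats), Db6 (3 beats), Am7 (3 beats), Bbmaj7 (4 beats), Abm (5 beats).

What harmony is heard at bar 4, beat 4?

Amaj7

Beat 4 of bar 4 is beat (4−1)×5 + 4 = 19 overall.
Running totals: G6 ends at 3, Bb6 ends at 7, Bm ends at 13, C6 ends at 17, Amaj7 ends at 20.
Beat 19 falls within Amaj7.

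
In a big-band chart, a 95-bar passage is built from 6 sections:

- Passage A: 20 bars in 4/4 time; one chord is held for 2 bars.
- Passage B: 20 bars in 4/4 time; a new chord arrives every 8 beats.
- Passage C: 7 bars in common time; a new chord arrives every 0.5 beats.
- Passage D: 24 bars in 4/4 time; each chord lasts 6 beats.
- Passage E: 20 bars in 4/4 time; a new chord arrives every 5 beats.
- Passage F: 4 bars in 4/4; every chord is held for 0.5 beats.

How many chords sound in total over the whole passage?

A: 20 bars × 4 beats = 80 beats; 8 beats/chord → 10 chords.
B: 20 bars × 4 beats = 80 beats; 8 beats/chord → 10 chords.
C: 7 bars × 4 beats = 28 beats; 0.5 beats/chord → 56 chords.
D: 24 bars × 4 beats = 96 beats; 6 beats/chord → 16 chords.
E: 20 bars × 4 beats = 80 beats; 5 beats/chord → 16 chords.
F: 4 bars × 4 beats = 16 beats; 0.5 beats/chord → 32 chords.
Total: 10 + 10 + 56 + 16 + 16 + 32 = 140.

140 chords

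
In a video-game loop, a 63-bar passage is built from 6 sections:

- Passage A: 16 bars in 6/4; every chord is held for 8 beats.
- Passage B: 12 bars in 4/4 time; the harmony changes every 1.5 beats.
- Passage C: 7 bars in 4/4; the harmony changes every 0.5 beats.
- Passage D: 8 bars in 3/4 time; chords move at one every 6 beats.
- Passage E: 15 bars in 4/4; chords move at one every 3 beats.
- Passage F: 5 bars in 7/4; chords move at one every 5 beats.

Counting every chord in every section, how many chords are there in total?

A: 16·6 = 96 beats, 96/8 = 12 chords.
B: 12·4 = 48 beats, 48/1.5 = 32 chords.
C: 7·4 = 28 beats, 28/0.5 = 56 chords.
D: 8·3 = 24 beats, 24/6 = 4 chords.
E: 15·4 = 60 beats, 60/3 = 20 chords.
F: 5·7 = 35 beats, 35/5 = 7 chords.
Total: 12 + 32 + 56 + 4 + 20 + 7 = 131.

131 chords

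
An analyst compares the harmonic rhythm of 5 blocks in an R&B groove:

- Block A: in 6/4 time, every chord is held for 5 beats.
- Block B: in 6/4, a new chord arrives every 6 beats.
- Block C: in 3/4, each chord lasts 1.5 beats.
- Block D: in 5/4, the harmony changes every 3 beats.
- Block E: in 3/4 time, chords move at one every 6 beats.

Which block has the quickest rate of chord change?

Block C

A: 6 beats/bar ÷ 5 beats/chord = 1.2 chords/bar.
B: 6 beats/bar ÷ 6 beats/chord = 1 chord/bar.
C: 3 beats/bar ÷ 1.5 beats/chord = 2 chords/bar.
D: 5 beats/bar ÷ 3 beats/chord = 5/3 chords/bar.
E: 3 beats/bar ÷ 6 beats/chord = 0.5 chords/bar.
Fastest is C at 2 chords/bar.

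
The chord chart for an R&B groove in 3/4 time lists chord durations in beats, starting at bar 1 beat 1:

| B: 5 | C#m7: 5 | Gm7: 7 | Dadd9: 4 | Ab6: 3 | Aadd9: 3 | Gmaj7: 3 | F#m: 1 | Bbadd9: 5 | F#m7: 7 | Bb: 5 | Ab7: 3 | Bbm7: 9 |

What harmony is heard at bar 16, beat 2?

Beat 2 of bar 16 is beat (16−1)×3 + 2 = 47 overall.
Running totals: B ends at 5, C#m7 ends at 10, Gm7 ends at 17, Dadd9 ends at 21, Ab6 ends at 24, Aadd9 ends at 27, Gmaj7 ends at 30, F#m ends at 31, Bbadd9 ends at 36, F#m7 ends at 43, Bb ends at 48.
Beat 47 falls within Bb.

Bb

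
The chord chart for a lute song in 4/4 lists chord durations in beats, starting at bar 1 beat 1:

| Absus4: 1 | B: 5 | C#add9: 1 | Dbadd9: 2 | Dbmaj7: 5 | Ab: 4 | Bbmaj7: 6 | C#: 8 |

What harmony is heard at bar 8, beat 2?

Beat 2 of bar 8 is beat (8−1)×4 + 2 = 30 overall.
Running totals: Absus4 ends at 1, B ends at 6, C#add9 ends at 7, Dbadd9 ends at 9, Dbmaj7 ends at 14, Ab ends at 18, Bbmaj7 ends at 24, C# ends at 32.
Beat 30 falls within C#.

C#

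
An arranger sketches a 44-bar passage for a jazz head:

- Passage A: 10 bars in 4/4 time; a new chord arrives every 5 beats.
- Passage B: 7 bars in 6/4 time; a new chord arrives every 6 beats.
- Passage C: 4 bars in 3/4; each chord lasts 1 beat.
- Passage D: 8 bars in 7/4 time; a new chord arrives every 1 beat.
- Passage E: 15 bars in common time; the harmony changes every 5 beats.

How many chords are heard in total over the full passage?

95 chords

A: 10 bars × 4 beats = 40 beats; 5 beats/chord → 8 chords.
B: 7 bars × 6 beats = 42 beats; 6 beats/chord → 7 chords.
C: 4 bars × 3 beats = 12 beats; 1 beat/chord → 12 chords.
D: 8 bars × 7 beats = 56 beats; 1 beat/chord → 56 chords.
E: 15 bars × 4 beats = 60 beats; 5 beats/chord → 12 chords.
Total: 8 + 7 + 12 + 56 + 12 = 95.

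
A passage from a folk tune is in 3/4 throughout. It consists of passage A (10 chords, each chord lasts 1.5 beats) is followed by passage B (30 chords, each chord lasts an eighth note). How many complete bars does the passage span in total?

A: 10 × 1.5 = 15 beats = 5 bars.
B: 30 × 0.5 = 15 beats = 5 bars.
Total: 5 + 5 = 10 bars.

10 bars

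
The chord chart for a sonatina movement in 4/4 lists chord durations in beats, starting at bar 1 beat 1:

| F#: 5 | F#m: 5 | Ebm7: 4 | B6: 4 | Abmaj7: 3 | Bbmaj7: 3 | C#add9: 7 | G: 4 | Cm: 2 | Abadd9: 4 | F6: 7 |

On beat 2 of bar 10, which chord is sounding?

Abadd9

Beat 2 of bar 10 is beat (10−1)×4 + 2 = 38 overall.
Running totals: F# ends at 5, F#m ends at 10, Ebm7 ends at 14, B6 ends at 18, Abmaj7 ends at 21, Bbmaj7 ends at 24, C#add9 ends at 31, G ends at 35, Cm ends at 37, Abadd9 ends at 41.
Beat 38 falls within Abadd9.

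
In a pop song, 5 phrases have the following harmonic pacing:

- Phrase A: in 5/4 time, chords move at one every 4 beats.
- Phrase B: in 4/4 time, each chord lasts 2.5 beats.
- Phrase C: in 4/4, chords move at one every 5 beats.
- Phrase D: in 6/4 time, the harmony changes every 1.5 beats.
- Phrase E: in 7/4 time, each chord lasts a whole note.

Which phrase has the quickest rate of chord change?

Phrase D

A: 5/4 = 1.25 chords/bar.
B: 4/2.5 = 1.6 chords/bar.
C: 4/5 = 0.8 chords/bar.
D: 6/1.5 = 4 chords/bar.
E: 7/4 = 1.75 chords/bar.
Fastest is D at 4 chords/bar.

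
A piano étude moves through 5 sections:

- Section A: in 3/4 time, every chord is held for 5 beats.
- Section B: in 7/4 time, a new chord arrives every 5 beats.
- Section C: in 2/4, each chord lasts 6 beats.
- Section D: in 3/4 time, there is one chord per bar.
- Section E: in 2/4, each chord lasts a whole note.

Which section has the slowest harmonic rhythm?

Section C

A: 3 beats/bar ÷ 5 beats/chord = 0.6 chords/bar.
B: 7 beats/bar ÷ 5 beats/chord = 1.4 chords/bar.
C: 2 beats/bar ÷ 6 beats/chord = 1/3 chords/bar.
D: 3 beats/bar ÷ 3 beats/chord = 1 chord/bar.
E: 2 beats/bar ÷ 4 beats/chord = 0.5 chords/bar.
Slowest is C at 1/3 chords/bar.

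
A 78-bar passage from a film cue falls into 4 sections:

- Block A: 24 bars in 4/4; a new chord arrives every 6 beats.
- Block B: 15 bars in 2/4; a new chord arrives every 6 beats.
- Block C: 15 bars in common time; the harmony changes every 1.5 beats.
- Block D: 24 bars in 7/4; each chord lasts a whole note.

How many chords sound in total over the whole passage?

A has 96 beats and chords last 6 each, so 16 chords.
B has 30 beats and chords last 6 each, so 5 chords.
C has 60 beats and chords last 1.5 each, so 40 chords.
D has 168 beats and chords last 4 each, so 42 chords.
Total: 16 + 5 + 40 + 42 = 103.

103 chords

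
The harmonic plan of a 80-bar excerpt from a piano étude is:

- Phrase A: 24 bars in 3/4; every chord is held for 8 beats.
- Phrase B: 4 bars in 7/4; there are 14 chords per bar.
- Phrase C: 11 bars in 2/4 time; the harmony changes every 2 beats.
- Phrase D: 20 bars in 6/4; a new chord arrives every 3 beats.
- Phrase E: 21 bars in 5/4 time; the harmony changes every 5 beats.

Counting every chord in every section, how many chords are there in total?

137 chords

A: 24 bars × 3 beats = 72 beats; 8 beats/chord → 9 chords.
B: 4 bars × 7 beats = 28 beats; 0.5 beats/chord → 56 chords.
C: 11 bars × 2 beats = 22 beats; 2 beats/chord → 11 chords.
D: 20 bars × 6 beats = 120 beats; 3 beats/chord → 40 chords.
E: 21 bars × 5 beats = 105 beats; 5 beats/chord → 21 chords.
Total: 9 + 56 + 11 + 40 + 21 = 137.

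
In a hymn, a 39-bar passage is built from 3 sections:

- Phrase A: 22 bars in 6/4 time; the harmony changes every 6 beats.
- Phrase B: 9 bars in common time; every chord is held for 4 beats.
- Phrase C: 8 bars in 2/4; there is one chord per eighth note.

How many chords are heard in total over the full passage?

63 chords

A: 22·6 = 132 beats, 132/6 = 22 chords.
B: 9·4 = 36 beats, 36/4 = 9 chords.
C: 8·2 = 16 beats, 16/0.5 = 32 chords.
Total: 22 + 9 + 32 = 63.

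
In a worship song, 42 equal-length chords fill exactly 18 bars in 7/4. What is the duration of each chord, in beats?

18 bars × 7 beats/bar = 126 beats total.
126 beats ÷ 42 chords = 3 beats per chord.
(That is a dotted half note.)

3 beats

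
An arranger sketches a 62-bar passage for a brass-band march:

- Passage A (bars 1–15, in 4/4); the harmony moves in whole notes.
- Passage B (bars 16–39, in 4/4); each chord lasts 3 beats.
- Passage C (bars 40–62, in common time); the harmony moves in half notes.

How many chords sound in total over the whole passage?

A: 15·4 = 60 beats, 60/4 = 15 chords.
B: 24·4 = 96 beats, 96/3 = 32 chords.
C: 23·4 = 92 beats, 92/2 = 46 chords.
Total: 15 + 32 + 46 = 93.

93 chords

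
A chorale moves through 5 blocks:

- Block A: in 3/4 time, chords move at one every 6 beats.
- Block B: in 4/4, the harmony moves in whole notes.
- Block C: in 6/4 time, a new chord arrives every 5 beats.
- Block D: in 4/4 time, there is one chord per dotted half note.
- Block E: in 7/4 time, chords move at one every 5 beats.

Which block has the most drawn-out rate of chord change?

A: each chord is 6 beats in 3/4, so 0.5 per bar.
B: each chord is 4 beats in 4/4, so 1 per bar.
C: each chord is 5 beats in 6/4, so 1.2 per bar.
D: each chord is 3 beats in 4/4, so 4/3 per bar.
E: each chord is 5 beats in 7/4, so 1.4 per bar.
Slowest is A at 0.5 chords/bar.

Block A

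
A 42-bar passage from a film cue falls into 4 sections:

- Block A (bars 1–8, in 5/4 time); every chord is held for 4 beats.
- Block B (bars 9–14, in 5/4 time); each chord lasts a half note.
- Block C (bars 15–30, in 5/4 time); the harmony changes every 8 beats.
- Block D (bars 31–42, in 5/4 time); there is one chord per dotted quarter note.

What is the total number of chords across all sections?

75 chords

A: 8 bars × 5 beats = 40 beats; 4 beats/chord → 10 chords.
B: 6 bars × 5 beats = 30 beats; 2 beats/chord → 15 chords.
C: 16 bars × 5 beats = 80 beats; 8 beats/chord → 10 chords.
D: 12 bars × 5 beats = 60 beats; 1.5 beats/chord → 40 chords.
Total: 10 + 15 + 10 + 40 = 75.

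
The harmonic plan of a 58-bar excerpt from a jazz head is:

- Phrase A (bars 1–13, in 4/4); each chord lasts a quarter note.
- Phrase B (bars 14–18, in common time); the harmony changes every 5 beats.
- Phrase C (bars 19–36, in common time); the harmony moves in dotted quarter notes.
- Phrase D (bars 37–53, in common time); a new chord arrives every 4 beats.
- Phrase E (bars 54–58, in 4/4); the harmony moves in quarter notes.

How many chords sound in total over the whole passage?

141 chords

A: 13 bars × 4 beats = 52 beats; 1 beat/chord → 52 chords.
B: 5 bars × 4 beats = 20 beats; 5 beats/chord → 4 chords.
C: 18 bars × 4 beats = 72 beats; 1.5 beats/chord → 48 chords.
D: 17 bars × 4 beats = 68 beats; 4 beats/chord → 17 chords.
E: 5 bars × 4 beats = 20 beats; 1 beat/chord → 20 chords.
Total: 52 + 4 + 48 + 17 + 20 = 141.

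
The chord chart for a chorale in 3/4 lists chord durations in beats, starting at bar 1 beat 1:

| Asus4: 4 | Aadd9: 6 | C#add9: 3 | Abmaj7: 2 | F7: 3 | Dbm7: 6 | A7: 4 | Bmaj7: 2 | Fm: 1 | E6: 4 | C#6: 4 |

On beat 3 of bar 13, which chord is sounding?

C#6

Beat 3 of bar 13 is beat (13−1)×3 + 3 = 39 overall.
Running totals: Asus4 ends at 4, Aadd9 ends at 10, C#add9 ends at 13, Abmaj7 ends at 15, F7 ends at 18, Dbm7 ends at 24, A7 ends at 28, Bmaj7 ends at 30, Fm ends at 31, E6 ends at 35, C#6 ends at 39.
Beat 39 falls within C#6.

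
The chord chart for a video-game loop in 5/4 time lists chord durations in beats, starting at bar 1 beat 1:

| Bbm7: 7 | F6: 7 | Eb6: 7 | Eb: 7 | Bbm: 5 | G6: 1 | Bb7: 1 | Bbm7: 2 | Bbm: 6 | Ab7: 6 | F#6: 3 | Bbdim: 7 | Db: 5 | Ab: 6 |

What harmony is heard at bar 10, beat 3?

Beat 3 of bar 10 is beat (10−1)×5 + 3 = 48 overall.
Running totals: Bbm7 ends at 7, F6 ends at 14, Eb6 ends at 21, Eb ends at 28, Bbm ends at 33, G6 ends at 34, Bb7 ends at 35, Bbm7 ends at 37, Bbm ends at 43, Ab7 ends at 49.
Beat 48 falls within Ab7.

Ab7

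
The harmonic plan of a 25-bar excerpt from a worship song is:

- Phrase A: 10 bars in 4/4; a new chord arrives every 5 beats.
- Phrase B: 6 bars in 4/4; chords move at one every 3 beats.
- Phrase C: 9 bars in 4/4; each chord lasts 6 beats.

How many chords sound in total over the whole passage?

A has 40 beats and chords last 5 each, so 8 chords.
B has 24 beats and chords last 3 each, so 8 chords.
C has 36 beats and chords last 6 each, so 6 chords.
Total: 8 + 8 + 6 = 22.

22 chords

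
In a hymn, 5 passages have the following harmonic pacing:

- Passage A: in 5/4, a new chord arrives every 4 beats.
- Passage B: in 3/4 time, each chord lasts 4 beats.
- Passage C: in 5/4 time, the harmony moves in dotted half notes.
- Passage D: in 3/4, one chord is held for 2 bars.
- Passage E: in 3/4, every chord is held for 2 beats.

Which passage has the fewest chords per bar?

A: each chord is 4 beats in 5/4, so 1.25 per bar.
B: each chord is 4 beats in 3/4, so 0.75 per bar.
C: each chord is 3 beats in 5/4, so 5/3 per bar.
D: each chord is 6 beats in 3/4, so 0.5 per bar.
E: each chord is 2 beats in 3/4, so 1.5 per bar.
Slowest is D at 0.5 chords/bar.

Passage D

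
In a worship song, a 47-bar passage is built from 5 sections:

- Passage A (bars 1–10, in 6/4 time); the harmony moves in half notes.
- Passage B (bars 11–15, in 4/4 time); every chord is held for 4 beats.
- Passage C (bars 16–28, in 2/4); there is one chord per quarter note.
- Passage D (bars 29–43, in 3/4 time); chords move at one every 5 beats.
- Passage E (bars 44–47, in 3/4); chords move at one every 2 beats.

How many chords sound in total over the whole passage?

76 chords

A has 60 beats and chords last 2 each, so 30 chords.
B has 20 beats and chords last 4 each, so 5 chords.
C has 26 beats and chords last 1 each, so 26 chords.
D has 45 beats and chords last 5 each, so 9 chords.
E has 12 beats and chords last 2 each, so 6 chords.
Total: 30 + 5 + 26 + 9 + 6 = 76.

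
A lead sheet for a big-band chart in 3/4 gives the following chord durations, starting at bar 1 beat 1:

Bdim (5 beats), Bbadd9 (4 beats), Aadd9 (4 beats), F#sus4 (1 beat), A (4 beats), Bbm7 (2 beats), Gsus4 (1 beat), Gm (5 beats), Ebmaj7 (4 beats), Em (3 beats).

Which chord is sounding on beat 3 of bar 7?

Gsus4

Beat 3 of bar 7 is beat (7−1)×3 + 3 = 21 overall.
Running totals: Bdim ends at 5, Bbadd9 ends at 9, Aadd9 ends at 13, F#sus4 ends at 14, A ends at 18, Bbm7 ends at 20, Gsus4 ends at 21.
Beat 21 falls within Gsus4.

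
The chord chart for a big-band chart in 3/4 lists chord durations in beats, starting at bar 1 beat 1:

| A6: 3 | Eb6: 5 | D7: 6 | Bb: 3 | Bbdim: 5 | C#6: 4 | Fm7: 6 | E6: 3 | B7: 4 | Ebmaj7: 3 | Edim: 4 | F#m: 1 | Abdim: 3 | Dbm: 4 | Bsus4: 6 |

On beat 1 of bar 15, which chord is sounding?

Edim

Beat 1 of bar 15 is beat (15−1)×3 + 1 = 43 overall.
Running totals: A6 ends at 3, Eb6 ends at 8, D7 ends at 14, Bb ends at 17, Bbdim ends at 22, C#6 ends at 26, Fm7 ends at 32, E6 ends at 35, B7 ends at 39, Ebmaj7 ends at 42, Edim ends at 46.
Beat 43 falls within Edim.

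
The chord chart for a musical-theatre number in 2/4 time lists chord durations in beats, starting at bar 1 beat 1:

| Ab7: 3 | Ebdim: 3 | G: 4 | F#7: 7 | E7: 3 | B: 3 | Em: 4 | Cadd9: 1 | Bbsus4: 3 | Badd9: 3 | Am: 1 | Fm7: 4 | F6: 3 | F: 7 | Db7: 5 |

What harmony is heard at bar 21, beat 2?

Beat 2 of bar 21 is beat (21−1)×2 + 2 = 42 overall.
Running totals: Ab7 ends at 3, Ebdim ends at 6, G ends at 10, F#7 ends at 17, E7 ends at 20, B ends at 23, Em ends at 27, Cadd9 ends at 28, Bbsus4 ends at 31, Badd9 ends at 34, Am ends at 35, Fm7 ends at 39, F6 ends at 42.
Beat 42 falls within F6.

F6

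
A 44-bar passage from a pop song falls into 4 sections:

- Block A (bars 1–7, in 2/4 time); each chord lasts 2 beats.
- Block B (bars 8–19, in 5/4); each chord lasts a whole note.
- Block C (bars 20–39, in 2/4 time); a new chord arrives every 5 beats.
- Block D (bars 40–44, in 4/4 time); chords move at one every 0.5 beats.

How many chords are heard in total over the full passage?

A: 7·2 = 14 beats, 14/2 = 7 chords.
B: 12·5 = 60 beats, 60/4 = 15 chords.
C: 20·2 = 40 beats, 40/5 = 8 chords.
D: 5·4 = 20 beats, 20/0.5 = 40 chords.
Total: 7 + 15 + 8 + 40 = 70.

70 chords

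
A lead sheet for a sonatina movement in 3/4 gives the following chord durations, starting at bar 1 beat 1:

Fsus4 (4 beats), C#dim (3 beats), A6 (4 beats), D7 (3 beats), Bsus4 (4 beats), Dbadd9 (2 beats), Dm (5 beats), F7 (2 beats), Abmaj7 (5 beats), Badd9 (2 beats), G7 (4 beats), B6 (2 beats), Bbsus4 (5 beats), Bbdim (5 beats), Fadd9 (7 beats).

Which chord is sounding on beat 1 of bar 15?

Bbsus4

Beat 1 of bar 15 is beat (15−1)×3 + 1 = 43 overall.
Running totals: Fsus4 ends at 4, C#dim ends at 7, A6 ends at 11, D7 ends at 14, Bsus4 ends at 18, Dbadd9 ends at 20, Dm ends at 25, F7 ends at 27, Abmaj7 ends at 32, Badd9 ends at 34, G7 ends at 38, B6 ends at 40, Bbsus4 ends at 45.
Beat 43 falls within Bbsus4.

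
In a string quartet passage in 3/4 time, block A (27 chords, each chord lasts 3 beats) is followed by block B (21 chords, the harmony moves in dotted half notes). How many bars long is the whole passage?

48 bars

A: 27 × 3 = 81 beats = 27 bars.
B: 21 × 3 = 63 beats = 21 bars.
Total: 27 + 21 = 48 bars.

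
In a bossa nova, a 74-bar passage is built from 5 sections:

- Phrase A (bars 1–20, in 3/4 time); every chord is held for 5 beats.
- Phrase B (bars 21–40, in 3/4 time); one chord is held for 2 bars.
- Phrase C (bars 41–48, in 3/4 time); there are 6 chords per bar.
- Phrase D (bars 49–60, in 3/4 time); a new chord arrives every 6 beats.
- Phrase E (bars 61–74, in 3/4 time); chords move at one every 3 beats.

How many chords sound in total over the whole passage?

A: 20·3 = 60 beats, 60/5 = 12 chords.
B: 20·3 = 60 beats, 60/6 = 10 chords.
C: 8·3 = 24 beats, 24/0.5 = 48 chords.
D: 12·3 = 36 beats, 36/6 = 6 chords.
E: 14·3 = 42 beats, 42/3 = 14 chords.
Total: 12 + 10 + 48 + 6 + 14 = 90.

90 chords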